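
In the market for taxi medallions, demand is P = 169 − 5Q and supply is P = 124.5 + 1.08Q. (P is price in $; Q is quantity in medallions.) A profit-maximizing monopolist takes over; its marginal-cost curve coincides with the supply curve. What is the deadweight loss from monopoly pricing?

$33.16

Competitive equilibrium: 169 − 5Q = 124.5 + 1.08Q → Q* = 7.3191, P* = 132.4046.
Marginal revenue: MR = 169 − 10Q. Set MR = MC: 169 − 10Q = 124.5 + 1.08Q → Q_m = 4.0162.
Price P_m = 169 − 5·4.0162 = 148.919; MC(Q_m) = 124.5 + 1.08·4.0162 = 128.8375.
Competitive Q* = 7.3191, so ΔQ = 3.3029; wedge = 148.919 − 128.8375 = 20.0815.
Welfare loss = ½ × 3.3029 × 20.0815 = $33.16.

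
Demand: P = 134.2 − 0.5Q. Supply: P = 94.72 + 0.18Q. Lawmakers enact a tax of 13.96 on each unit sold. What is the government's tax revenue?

Competitive equilibrium: 134.2 − 0.5Q = 94.72 + 0.18Q → Q* = 58.0588, P* = 105.1706.
With the tax, the buyer price exceeds the seller price by 13.96: (134.2 − 0.5Q) − (94.72 + 0.18Q) = 13.96 → Q' = 37.5294.
Tax revenue = 13.96 × 37.5294 = 523.91.

523.91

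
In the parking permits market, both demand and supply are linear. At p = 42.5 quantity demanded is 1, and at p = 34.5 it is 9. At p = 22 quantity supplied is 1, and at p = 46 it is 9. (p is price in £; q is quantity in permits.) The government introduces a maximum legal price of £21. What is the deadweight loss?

Demand slope = (34.5 − 42.5)/(9 − 1) = −1, so p = 43.5 − q.
Supply slope = (46 − 22)/(9 − 1) = 3, so p = 19 + 3q.
Competitive equilibrium: 43.5 − q = 19 + 3q → q* = 6.125, p* = 37.375.
At the ceiling p = 21, quantity supplied = (21 − 19)/3 = 0.6667.
Willingness to pay at q' = 0.6667: 43.5 − 1·0.6667 = 42.8333.
Δq = 6.125 − 0.6667 = 5.4583; wedge = 42.8333 − 21 = 21.8333.
The triangle = ½ × 5.4583 × 21.8333 = £59.59.

£59.59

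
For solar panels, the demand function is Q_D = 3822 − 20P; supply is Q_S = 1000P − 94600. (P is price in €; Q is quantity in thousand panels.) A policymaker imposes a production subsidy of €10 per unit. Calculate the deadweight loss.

€980.39 thousand

In inverse form: demand P = 191.1 − 0.05Q, supply P = 94.6 + 0.001Q.
Competitive equilibrium: 191.1 − 0.05Q = 94.6 + 0.001Q → Q* = 1892.1569, P* = 96.4922.
The subsidy lowers effective supply by 10: P = 84.6 + 0.001Q.
New quantity: 191.1 − 0.05Q = 84.6 + 0.001Q → Q' = 2088.2353.
Overproduction ΔQ = 2088.2353 − 1892.1569 = 196.0784; wedge = subsidy = 10.
Welfare loss = ½ × 196.0784 × 10 = €980.39 thousand.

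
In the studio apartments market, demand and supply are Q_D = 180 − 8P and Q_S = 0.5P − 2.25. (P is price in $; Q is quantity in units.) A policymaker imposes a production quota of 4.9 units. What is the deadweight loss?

In inverse form: demand P = 22.5 − 0.125Q, supply P = 4.5 + 2Q.
Competitive equilibrium: 22.5 − 0.125Q = 4.5 + 2Q → Q* = 8.4706, P* = 21.4412.
At Q = 4.9: demand price = 22.5 − 0.125·4.9 = 21.8875; supply price = 4.5 + 2·4.9 = 14.3.
ΔQ = 8.4706 − 4.9 = 3.5706; wedge = 21.8875 − 14.3 = 7.5875.
Deadweight loss = ½ × 3.5706 × 7.5875 = $13.55.

$13.55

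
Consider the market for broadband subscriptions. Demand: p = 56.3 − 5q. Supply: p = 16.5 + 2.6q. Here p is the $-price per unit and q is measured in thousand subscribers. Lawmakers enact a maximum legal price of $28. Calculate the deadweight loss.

$2.52 thousand

Competitive equilibrium: 56.3 − 5q = 16.5 + 2.6q → q* = 5.2368, p* = 30.1158.
At the ceiling p = 28, quantity supplied = (28 − 16.5)/2.6 = 4.4231.
Willingness to pay at q' = 4.4231: 56.3 − 5·4.4231 = 34.1845.
Δq = 5.2368 − 4.4231 = 0.8137; wedge = 34.1845 − 28 = 6.1845.
Deadweight loss = ½ × 0.8137 × 6.1845 = $2.52 thousand.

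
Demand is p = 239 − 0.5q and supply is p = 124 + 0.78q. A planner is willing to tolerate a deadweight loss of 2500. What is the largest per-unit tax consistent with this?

Competitive equilibrium: 239 − 0.5q = 124 + 0.78q → q* = 89.8438, p* = 194.0781.
A tax t gives Δq = t/1.28 and wedge t, so DWL = t²/2.56.
t²/2.56 = 2500 → t² = 6400 → t = 80.

80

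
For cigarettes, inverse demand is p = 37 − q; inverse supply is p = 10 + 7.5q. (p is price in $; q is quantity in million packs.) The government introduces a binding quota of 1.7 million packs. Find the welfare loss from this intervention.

$9.26 million

Competitive equilibrium: 37 − q = 10 + 7.5q → q* = 3.17647, p* = 33.82353.
At q = 1.7: demand price = 37 − 1·1.7 = 35.3; supply price = 10 + 7.5·1.7 = 22.75.
Δq = 3.17647 − 1.7 = 1.47647; wedge = 35.3 − 22.75 = 12.55.
DWL = ½ × 1.47647 × 12.55 = $9.26 million.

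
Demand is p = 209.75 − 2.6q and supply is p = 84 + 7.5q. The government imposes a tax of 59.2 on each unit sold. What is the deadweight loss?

Competitive equilibrium: 209.75 − 2.6q = 84 + 7.5q → q* = 12.4505, p* = 177.3787.
With the tax, the buyer price exceeds the seller price by 59.2: (209.75 − 2.6q) − (84 + 7.5q) = 59.2 → q' = 6.5891.
Δq = 12.4505 − 6.5891 = 5.8614; the wedge equals the tax, 59.2.
The triangle = ½ × 5.8614 × 59.2 = 173.50.

173.50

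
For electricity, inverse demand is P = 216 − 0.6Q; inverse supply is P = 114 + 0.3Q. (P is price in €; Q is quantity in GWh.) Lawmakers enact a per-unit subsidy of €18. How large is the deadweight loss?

Competitive equilibrium: 216 − 0.6Q = 114 + 0.3Q → Q* = 113.3333, P* = 148.
The subsidy lowers effective supply by 18: P = 96 + 0.3Q.
New quantity: 216 − 0.6Q = 96 + 0.3Q → Q' = 133.3333.
Overproduction ΔQ = 133.3333 − 113.3333 = 20; wedge = subsidy = 18.
Welfare loss = ½ × 20 × 18 = €180.

€180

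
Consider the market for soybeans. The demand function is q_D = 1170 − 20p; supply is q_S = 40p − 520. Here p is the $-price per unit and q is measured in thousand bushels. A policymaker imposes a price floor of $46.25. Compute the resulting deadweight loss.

In inverse form: demand p = 58.5 − 0.05q, supply p = 13 + 0.025q.
Competitive equilibrium: 58.5 − 0.05q = 13 + 0.025q → q* = 606.6667, p* = 28.1667.
At the floor p = 46.25, quantity demanded = (58.5 − 46.25)/0.05 = 245.
Sellers' marginal cost at q' = 245: 13 + 0.025·245 = 19.125.
Δq = 606.6667 − 245 = 361.6667; wedge = 46.25 − 19.125 = 27.125.
DWL = ½ × 361.6667 × 27.125 = $4905.10 thousand.

$4905.10 thousand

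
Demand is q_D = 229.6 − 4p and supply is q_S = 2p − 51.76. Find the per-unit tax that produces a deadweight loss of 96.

12

In inverse form: demand p = 57.4 − 0.25q, supply p = 25.88 + 0.5q.
Competitive equilibrium: 57.4 − 0.25q = 25.88 + 0.5q → q* = 42.0267, p* = 46.8933.
A tax t gives Δq = t/0.75 and wedge t, so DWL = t²/1.5.
t²/1.5 = 96 → t² = 144 → t = 12.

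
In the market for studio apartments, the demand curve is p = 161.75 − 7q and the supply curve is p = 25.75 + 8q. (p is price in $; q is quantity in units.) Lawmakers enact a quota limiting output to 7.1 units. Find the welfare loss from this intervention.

Competitive equilibrium: 161.75 − 7q = 25.75 + 8q → q* = 9.0667, p* = 98.2833.
At q = 7.1: demand price = 161.75 − 7·7.1 = 112.05; supply price = 25.75 + 8·7.1 = 82.55.
Δq = 9.0667 − 7.1 = 1.9667; wedge = 112.05 − 82.55 = 29.5.
DWL = ½ × 1.9667 × 29.5 = $29.01.

$29.01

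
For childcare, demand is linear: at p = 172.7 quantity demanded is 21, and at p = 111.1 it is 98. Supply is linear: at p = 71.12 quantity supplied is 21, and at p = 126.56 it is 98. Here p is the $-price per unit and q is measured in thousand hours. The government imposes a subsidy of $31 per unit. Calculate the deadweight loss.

$316.12 thousand

Demand slope = (111.1 − 172.7)/(98 − 21) = −0.8, so p = 189.5 − 0.8q.
Supply slope = (126.56 − 71.12)/(98 − 21) = 0.72, so p = 56 + 0.72q.
Competitive equilibrium: 189.5 − 0.8q = 56 + 0.72q → q* = 87.8289, p* = 119.2368.
The subsidy lowers effective supply by 31: p = 25 + 0.72q.
New quantity: 189.5 − 0.8q = 25 + 0.72q → q' = 108.2237.
Overproduction Δq = 108.2237 − 87.8289 = 20.3948; wedge = subsidy = 31.
The triangle = ½ × 20.3948 × 31 = $316.12 thousand.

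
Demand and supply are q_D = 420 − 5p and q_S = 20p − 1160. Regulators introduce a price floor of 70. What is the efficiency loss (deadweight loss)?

In inverse form: demand p = 84 − 0.2q, supply p = 58 + 0.05q.
Competitive equilibrium: 84 − 0.2q = 58 + 0.05q → q* = 104, p* = 63.2.
At the floor p = 70, quantity demanded = (84 − 70)/0.2 = 70.
Sellers' marginal cost at q' = 70: 58 + 0.05·70 = 61.5.
Δq = 104 − 70 = 34; wedge = 70 − 61.5 = 8.5.
Welfare loss = ½ × 34 × 8.5 = 144.50.

144.50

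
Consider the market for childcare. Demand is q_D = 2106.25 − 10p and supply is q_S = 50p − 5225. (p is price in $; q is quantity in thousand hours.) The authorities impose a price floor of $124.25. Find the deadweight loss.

In inverse form: demand p = 210.625 − 0.1q, supply p = 104.5 + 0.02q.
Competitive equilibrium: 210.625 − 0.1q = 104.5 + 0.02q → q* = 884.375, p* = 122.1875.
At the floor p = 124.25, quantity demanded = (210.625 − 124.25)/0.1 = 863.75.
Sellers' marginal cost at q' = 863.75: 104.5 + 0.02·863.75 = 121.775.
Δq = 884.375 − 863.75 = 20.625; wedge = 124.25 − 121.775 = 2.475.
Welfare loss = ½ × 20.625 × 2.475 = $25.52 thousand.

$25.52 thousand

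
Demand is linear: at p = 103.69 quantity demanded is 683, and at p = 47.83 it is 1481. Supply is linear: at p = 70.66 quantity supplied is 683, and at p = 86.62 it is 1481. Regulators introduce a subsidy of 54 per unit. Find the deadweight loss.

Demand slope = (47.83 − 103.69)/(1481 − 683) = −0.07, so p = 151.5 − 0.07q.
Supply slope = (86.62 − 70.66)/(1481 − 683) = 0.02, so p = 57 + 0.02q.
Competitive equilibrium: 151.5 − 0.07q = 57 + 0.02q → q* = 1050, p* = 78.
The subsidy lowers effective supply by 54: p = 3 + 0.02q.
New quantity: 151.5 − 0.07q = 3 + 0.02q → q' = 1650.
Overproduction Δq = 1650 − 1050 = 600; wedge = subsidy = 54.
Deadweight loss = ½ × 600 × 54 = 16200.

16200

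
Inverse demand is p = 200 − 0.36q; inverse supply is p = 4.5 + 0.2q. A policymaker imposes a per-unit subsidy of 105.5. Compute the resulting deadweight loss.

Competitive equilibrium: 200 − 0.36q = 4.5 + 0.2q → q* = 349.10714, p* = 74.32143.
The subsidy lowers effective supply by 105.5: p = 0.2q − 101.
New quantity: 200 − 0.36q = 0.2q − 101 → q' = 537.5.
Overproduction Δq = 537.5 − 349.10714 = 188.39286; wedge = subsidy = 105.5.
The triangle = ½ × 188.39286 × 105.5 = 9937.72.

9937.72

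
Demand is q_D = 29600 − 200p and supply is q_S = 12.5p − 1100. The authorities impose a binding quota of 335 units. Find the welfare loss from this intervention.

In inverse form: demand p = 148 − 0.005q, supply p = 88 + 0.08q.
Competitive equilibrium: 148 − 0.005q = 88 + 0.08q → q* = 705.8824, p* = 144.4706.
At q = 335: demand price = 148 − 0.005·335 = 146.325; supply price = 88 + 0.08·335 = 114.8.
Δq = 705.8824 − 335 = 370.8824; wedge = 146.325 − 114.8 = 31.525.
The triangle = ½ × 370.8824 × 31.525 = 5846.03.

5846.03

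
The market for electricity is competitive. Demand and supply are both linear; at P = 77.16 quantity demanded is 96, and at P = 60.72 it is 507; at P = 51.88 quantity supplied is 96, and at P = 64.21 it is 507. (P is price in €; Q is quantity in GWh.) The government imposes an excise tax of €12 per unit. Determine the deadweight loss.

€1028.57

Demand slope = (60.72 − 77.16)/(507 − 96) = −0.04, so P = 81 − 0.04Q.
Supply slope = (64.21 − 51.88)/(507 − 96) = 0.03, so P = 49 + 0.03Q.
Competitive equilibrium: 81 − 0.04Q = 49 + 0.03Q → Q* = 457.1429, P* = 62.7143.
With the tax, the buyer price exceeds the seller price by 12: (81 − 0.04Q) − (49 + 0.03Q) = 12 → Q' = 285.7143.
ΔQ = 457.1429 − 285.7143 = 171.4286; the wedge equals the tax, 12.
DWL = ½ × 171.4286 × 12 = €1028.57.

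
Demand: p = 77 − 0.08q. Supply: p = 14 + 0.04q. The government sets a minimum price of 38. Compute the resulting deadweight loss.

84.375

Competitive equilibrium: 77 − 0.08q = 14 + 0.04q → q* = 525, p* = 35.
At the floor p = 38, quantity demanded = (77 − 38)/0.08 = 487.5.
Sellers' marginal cost at q' = 487.5: 14 + 0.04·487.5 = 33.5.
Δq = 525 − 487.5 = 37.5; wedge = 38 − 33.5 = 4.5.
DWL = ½ × 37.5 × 4.5 = 84.375.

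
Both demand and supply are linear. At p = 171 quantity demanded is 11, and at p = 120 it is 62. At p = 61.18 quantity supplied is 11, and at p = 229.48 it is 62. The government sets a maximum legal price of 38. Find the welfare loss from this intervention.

2279.86

Demand slope = (120 − 171)/(62 − 11) = −1, so p = 182 − q.
Supply slope = (229.48 − 61.18)/(62 − 11) = 3.3, so p = 24.88 + 3.3q.
Competitive equilibrium: 182 − q = 24.88 + 3.3q → q* = 36.53953, p* = 145.46047.
At the ceiling p = 38, quantity supplied = (38 − 24.88)/3.3 = 3.97576.
Willingness to pay at q' = 3.97576: 182 − 1·3.97576 = 178.02424.
Δq = 36.53953 − 3.97576 = 32.56377; wedge = 178.02424 − 38 = 140.02424.
Welfare loss = ½ × 32.56377 × 140.02424 = 2279.86.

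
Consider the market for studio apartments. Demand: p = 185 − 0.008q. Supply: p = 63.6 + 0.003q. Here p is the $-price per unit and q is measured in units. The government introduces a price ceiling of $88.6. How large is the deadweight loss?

$40185.05

Competitive equilibrium: 185 − 0.008q = 63.6 + 0.003q → q* = 11036.36364, p* = 96.70909.
At the ceiling p = 88.6, quantity supplied = (88.6 − 63.6)/0.003 = 8333.33333.
Willingness to pay at q' = 8333.33333: 185 − 0.008·8333.33333 = 118.33333.
Δq = 11036.36364 − 8333.33333 = 2703.03031; wedge = 118.33333 − 88.6 = 29.73333.
DWL = ½ × 2703.03031 × 29.73333 = $40185.05.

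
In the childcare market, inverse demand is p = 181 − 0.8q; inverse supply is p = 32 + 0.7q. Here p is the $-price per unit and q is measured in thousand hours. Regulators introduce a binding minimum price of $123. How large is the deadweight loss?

$540.02 thousand

Competitive equilibrium: 181 − 0.8q = 32 + 0.7q → q* = 99.3333, p* = 101.5333.
At the floor p = 123, quantity demanded = (181 − 123)/0.8 = 72.5.
Sellers' marginal cost at q' = 72.5: 32 + 0.7·72.5 = 82.75.
Δq = 99.3333 − 72.5 = 26.8333; wedge = 123 − 82.75 = 40.25.
DWL = ½ × 26.8333 × 40.25 = $540.02 thousand.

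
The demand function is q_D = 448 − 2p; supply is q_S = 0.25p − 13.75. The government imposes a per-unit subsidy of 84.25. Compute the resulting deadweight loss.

788.67

In inverse form: demand p = 224 − 0.5q, supply p = 55 + 4q.
Competitive equilibrium: 224 − 0.5q = 55 + 4q → q* = 37.5556, p* = 205.2222.
The subsidy lowers effective supply by 84.25: p = 4q − 29.25.
New quantity: 224 − 0.5q = 4q − 29.25 → q' = 56.2778.
Overproduction Δq = 56.2778 − 37.5556 = 18.7222; wedge = subsidy = 84.25.
Deadweight loss = ½ × 18.7222 × 84.25 = 788.67.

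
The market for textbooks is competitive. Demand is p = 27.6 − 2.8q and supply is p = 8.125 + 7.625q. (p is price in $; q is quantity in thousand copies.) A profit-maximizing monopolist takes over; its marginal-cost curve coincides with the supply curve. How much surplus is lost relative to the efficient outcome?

$0.82 thousand

Competitive equilibrium: 27.6 − 2.8q = 8.125 + 7.625q → q* = 1.8681, p* = 22.3693.
Marginal revenue: MR = 27.6 − 5.6q. Set MR = MC: 27.6 − 5.6q = 8.125 + 7.625q → q_m = 1.4726.
Price p_m = 27.6 − 2.8·1.4726 = 23.4767; MC(q_m) = 8.125 + 7.625·1.4726 = 19.3536.
Competitive q* = 1.8681, so Δq = 0.3955; wedge = 23.4767 − 19.3536 = 4.1231.
DWL = ½ × 0.3955 × 4.1231 = $0.82 thousand.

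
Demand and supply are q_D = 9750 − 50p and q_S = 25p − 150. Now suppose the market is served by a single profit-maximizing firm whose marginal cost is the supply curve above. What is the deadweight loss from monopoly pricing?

In inverse form: demand p = 195 − 0.02q, supply p = 6 + 0.04q.
Competitive equilibrium: 195 − 0.02q = 6 + 0.04q → q* = 3150, p* = 132.
Marginal revenue: MR = 195 − 0.04q. Set MR = MC: 195 − 0.04q = 6 + 0.04q → q_m = 2362.5.
Price p_m = 195 − 0.02·2362.5 = 147.75; MC(q_m) = 6 + 0.04·2362.5 = 100.5.
Competitive q* = 3150, so Δq = 787.5; wedge = 147.75 − 100.5 = 47.25.
Welfare loss = ½ × 787.5 × 47.25 = 18604.69.

18604.69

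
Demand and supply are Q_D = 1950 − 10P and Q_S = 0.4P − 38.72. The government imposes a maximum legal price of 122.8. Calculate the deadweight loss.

973.80

In inverse form: demand P = 195 − 0.1Q, supply P = 96.8 + 2.5Q.
Competitive equilibrium: 195 − 0.1Q = 96.8 + 2.5Q → Q* = 37.7692, P* = 191.2231.
At the ceiling P = 122.8, quantity supplied = (122.8 − 96.8)/2.5 = 10.4.
Willingness to pay at Q' = 10.4: 195 − 0.1·10.4 = 193.96.
ΔQ = 37.7692 − 10.4 = 27.3692; wedge = 193.96 − 122.8 = 71.16.
The triangle = ½ × 27.3692 × 71.16 = 973.80.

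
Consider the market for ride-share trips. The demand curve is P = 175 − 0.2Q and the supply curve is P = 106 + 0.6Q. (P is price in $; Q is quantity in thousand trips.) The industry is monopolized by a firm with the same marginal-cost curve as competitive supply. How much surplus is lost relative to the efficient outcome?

$119.025 thousand

Competitive equilibrium: 175 − 0.2Q = 106 + 0.6Q → Q* = 86.25, P* = 157.75.
Marginal revenue: MR = 175 − 0.4Q. Set MR = MC: 175 − 0.4Q = 106 + 0.6Q → Q_m = 69.
Price P_m = 175 − 0.2·69 = 161.2; MC(Q_m) = 106 + 0.6·69 = 147.4.
Competitive Q* = 86.25, so ΔQ = 17.25; wedge = 161.2 − 147.4 = 13.8.
DWL = ½ × 17.25 × 13.8 = $119.025 thousand.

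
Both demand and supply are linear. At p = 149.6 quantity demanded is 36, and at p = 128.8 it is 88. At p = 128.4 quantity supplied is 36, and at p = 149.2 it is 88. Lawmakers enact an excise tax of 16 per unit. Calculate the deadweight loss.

Demand slope = (128.8 − 149.6)/(88 − 36) = −0.4, so p = 164 − 0.4q.
Supply slope = (149.2 − 128.4)/(88 − 36) = 0.4, so p = 114 + 0.4q.
Competitive equilibrium: 164 − 0.4q = 114 + 0.4q → q* = 62.5, p* = 139.
With the tax, the buyer price exceeds the seller price by 16: (164 − 0.4q) − (114 + 0.4q) = 16 → q' = 42.5.
Δq = 62.5 − 42.5 = 20; the wedge equals the tax, 16.
Deadweight loss = ½ × 20 × 16 = 160.

160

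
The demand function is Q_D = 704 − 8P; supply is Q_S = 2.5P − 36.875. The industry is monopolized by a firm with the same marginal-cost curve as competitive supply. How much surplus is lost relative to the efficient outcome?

In inverse form: demand P = 88 − 0.125Q, supply P = 14.75 + 0.4Q.
Competitive equilibrium: 88 − 0.125Q = 14.75 + 0.4Q → Q* = 139.5238, P* = 70.5595.
Marginal revenue: MR = 88 − 0.25Q. Set MR = MC: 88 − 0.25Q = 14.75 + 0.4Q → Q_m = 112.6923.
Price P_m = 88 − 0.125·112.6923 = 73.9135; MC(Q_m) = 14.75 + 0.4·112.6923 = 59.8269.
Competitive Q* = 139.5238, so ΔQ = 26.8315; wedge = 73.9135 − 59.8269 = 14.0866.
DWL = ½ × 26.8315 × 14.0866 = 188.98.

188.98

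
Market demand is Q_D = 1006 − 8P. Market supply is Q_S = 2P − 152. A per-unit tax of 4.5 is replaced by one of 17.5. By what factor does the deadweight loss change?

In inverse form: demand P = 125.75 − 0.125Q, supply P = 76 + 0.5Q.
Competitive equilibrium: 125.75 − 0.125Q = 76 + 0.5Q → Q* = 79.6, P* = 115.8.
For a per-unit tax t: ΔQ = t/0.625, so DWL = ½·t·(t/0.625) = t²/1.25.
At t = 4.5: DWL = 16.2. At t = 17.5: DWL = 245.
Ratio = (17.5/4.5)² = 15.123.

15.123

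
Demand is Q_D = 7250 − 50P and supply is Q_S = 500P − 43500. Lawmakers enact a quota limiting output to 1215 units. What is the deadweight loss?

In inverse form: demand P = 145 − 0.02Q, supply P = 87 + 0.002Q.
Competitive equilibrium: 145 − 0.02Q = 87 + 0.002Q → Q* = 2636.3636, P* = 92.2727.
At Q = 1215: demand price = 145 − 0.02·1215 = 120.7; supply price = 87 + 0.002·1215 = 89.43.
ΔQ = 2636.3636 − 1215 = 1421.3636; wedge = 120.7 − 89.43 = 31.27.
DWL = ½ × 1421.3636 × 31.27 = 22223.02.

22223.02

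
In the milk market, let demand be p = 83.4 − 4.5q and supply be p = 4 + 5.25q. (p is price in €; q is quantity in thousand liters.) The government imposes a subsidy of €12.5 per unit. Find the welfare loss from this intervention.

Competitive equilibrium: 83.4 − 4.5q = 4 + 5.25q → q* = 8.1436, p* = 46.7538.
The subsidy lowers effective supply by 12.5: p = 5.25q − 8.5.
New quantity: 83.4 − 4.5q = 5.25q − 8.5 → q' = 9.4256.
Overproduction Δq = 9.4256 − 8.1436 = 1.282; wedge = subsidy = 12.5.
The triangle = ½ × 1.282 × 12.5 = €8.01 thousand.

€8.01 thousand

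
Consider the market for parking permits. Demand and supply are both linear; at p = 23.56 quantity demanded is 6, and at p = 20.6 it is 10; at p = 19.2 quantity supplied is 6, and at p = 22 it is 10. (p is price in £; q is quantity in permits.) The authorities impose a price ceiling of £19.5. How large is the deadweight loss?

Demand slope = (20.6 − 23.56)/(10 − 6) = −0.74, so p = 28 − 0.74q.
Supply slope = (22 − 19.2)/(10 − 6) = 0.7, so p = 15 + 0.7q.
Competitive equilibrium: 28 − 0.74q = 15 + 0.7q → q* = 9.0278, p* = 21.3194.
At the ceiling p = 19.5, quantity supplied = (19.5 − 15)/0.7 = 6.4286.
Willingness to pay at q' = 6.4286: 28 − 0.74·6.4286 = 23.2428.
Δq = 9.0278 − 6.4286 = 2.5992; wedge = 23.2428 − 19.5 = 3.7428.
Welfare loss = ½ × 2.5992 × 3.7428 = £4.86.

£4.86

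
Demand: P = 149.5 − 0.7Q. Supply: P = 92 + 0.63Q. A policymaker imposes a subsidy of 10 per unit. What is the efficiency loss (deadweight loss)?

37.59

Competitive equilibrium: 149.5 − 0.7Q = 92 + 0.63Q → Q* = 43.2331, P* = 119.2368.
The subsidy lowers effective supply by 10: P = 82 + 0.63Q.
New quantity: 149.5 − 0.7Q = 82 + 0.63Q → Q' = 50.7519.
Overproduction ΔQ = 50.7519 − 43.2331 = 7.5188; wedge = subsidy = 10.
Deadweight loss = ½ × 7.5188 × 10 = 37.59.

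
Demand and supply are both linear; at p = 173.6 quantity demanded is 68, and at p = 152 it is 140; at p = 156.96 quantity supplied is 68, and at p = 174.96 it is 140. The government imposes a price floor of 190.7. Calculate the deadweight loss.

2093.67

Demand slope = (152 − 173.6)/(140 − 68) = −0.3, so p = 194 − 0.3q.
Supply slope = (174.96 − 156.96)/(140 − 68) = 0.25, so p = 139.96 + 0.25q.
Competitive equilibrium: 194 − 0.3q = 139.96 + 0.25q → q* = 98.2545, p* = 164.5236.
At the floor p = 190.7, quantity demanded = (194 − 190.7)/0.3 = 11.
Sellers' marginal cost at q' = 11: 139.96 + 0.25·11 = 142.71.
Δq = 98.2545 − 11 = 87.2545; wedge = 190.7 − 142.71 = 47.99.
Welfare loss = ½ × 87.2545 × 47.99 = 2093.67.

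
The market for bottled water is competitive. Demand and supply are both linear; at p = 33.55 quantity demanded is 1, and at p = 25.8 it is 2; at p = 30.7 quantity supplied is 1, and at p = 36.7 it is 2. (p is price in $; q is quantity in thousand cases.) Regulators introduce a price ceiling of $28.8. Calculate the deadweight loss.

$1.89 thousand

Demand slope = (25.8 − 33.55)/(2 − 1) = −7.75, so p = 41.3 − 7.75q.
Supply slope = (36.7 − 30.7)/(2 − 1) = 6, so p = 24.7 + 6q.
Competitive equilibrium: 41.3 − 7.75q = 24.7 + 6q → q* = 1.2073, p* = 31.9436.
At the ceiling p = 28.8, quantity supplied = (28.8 − 24.7)/6 = 0.6833.
Willingness to pay at q' = 0.6833: 41.3 − 7.75·0.6833 = 36.0044.
Δq = 1.2073 − 0.6833 = 0.524; wedge = 36.0044 − 28.8 = 7.2044.
Deadweight loss = ½ × 0.524 × 7.2044 = $1.89 thousand.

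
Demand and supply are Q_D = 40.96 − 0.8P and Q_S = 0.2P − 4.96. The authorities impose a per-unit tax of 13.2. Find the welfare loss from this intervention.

13.94

In inverse form: demand P = 51.2 − 1.25Q, supply P = 24.8 + 5Q.
Competitive equilibrium: 51.2 − 1.25Q = 24.8 + 5Q → Q* = 4.224, P* = 45.92.
With the tax, the buyer price exceeds the seller price by 13.2: (51.2 − 1.25Q) − (24.8 + 5Q) = 13.2 → Q' = 2.112.
ΔQ = 4.224 − 2.112 = 2.112; the wedge equals the tax, 13.2.
Deadweight loss = ½ × 2.112 × 13.2 = 13.94.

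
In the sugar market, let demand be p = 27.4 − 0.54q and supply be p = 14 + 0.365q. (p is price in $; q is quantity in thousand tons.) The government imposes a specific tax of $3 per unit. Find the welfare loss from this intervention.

Competitive equilibrium: 27.4 − 0.54q = 14 + 0.365q → q* = 14.8066, p* = 19.4044.
With the tax, the buyer price exceeds the seller price by 3: (27.4 − 0.54q) − (14 + 0.365q) = 3 → q' = 11.4917.
Δq = 14.8066 − 11.4917 = 3.3149; the wedge equals the tax, 3.
Welfare loss = ½ × 3.3149 × 3 = $4.97 thousand.

$4.97 thousand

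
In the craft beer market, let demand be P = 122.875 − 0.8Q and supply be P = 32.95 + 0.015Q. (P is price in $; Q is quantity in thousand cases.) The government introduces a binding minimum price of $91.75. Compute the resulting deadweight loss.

$2079.23 thousand

Competitive equilibrium: 122.875 − 0.8Q = 32.95 + 0.015Q → Q* = 110.3374, P* = 34.6051.
At the floor P = 91.75, quantity demanded = (122.875 − 91.75)/0.8 = 38.9063.
Sellers' marginal cost at Q' = 38.9063: 32.95 + 0.015·38.9063 = 33.5336.
ΔQ = 110.3374 − 38.9063 = 71.4311; wedge = 91.75 − 33.5336 = 58.2164.
Welfare loss = ½ × 71.4311 × 58.2164 = $2079.23 thousand.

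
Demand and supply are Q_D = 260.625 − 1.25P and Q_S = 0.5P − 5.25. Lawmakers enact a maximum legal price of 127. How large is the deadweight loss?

In inverse form: demand P = 208.5 − 0.8Q, supply P = 10.5 + 2Q.
Competitive equilibrium: 208.5 − 0.8Q = 10.5 + 2Q → Q* = 70.7143, P* = 151.9286.
At the ceiling P = 127, quantity supplied = (127 − 10.5)/2 = 58.25.
Willingness to pay at Q' = 58.25: 208.5 − 0.8·58.25 = 161.9.
ΔQ = 70.7143 − 58.25 = 12.4643; wedge = 161.9 − 127 = 34.9.
Deadweight loss = ½ × 12.4643 × 34.9 = 217.50.

217.50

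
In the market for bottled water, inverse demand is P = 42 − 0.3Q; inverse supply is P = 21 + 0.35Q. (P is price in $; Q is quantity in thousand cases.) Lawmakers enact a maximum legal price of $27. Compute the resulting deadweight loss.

Competitive equilibrium: 42 − 0.3Q = 21 + 0.35Q → Q* = 32.3077, P* = 32.3077.
At the ceiling P = 27, quantity supplied = (27 − 21)/0.35 = 17.1429.
Willingness to pay at Q' = 17.1429: 42 − 0.3·17.1429 = 36.8571.
ΔQ = 32.3077 − 17.1429 = 15.1648; wedge = 36.8571 − 27 = 9.8571.
Deadweight loss = ½ × 15.1648 × 9.8571 = $74.74 thousand.

$74.74 thousand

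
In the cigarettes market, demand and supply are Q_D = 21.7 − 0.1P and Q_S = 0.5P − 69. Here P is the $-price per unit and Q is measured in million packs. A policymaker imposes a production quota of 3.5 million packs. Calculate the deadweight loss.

In inverse form: demand P = 217 − 10Q, supply P = 138 + 2Q.
Competitive equilibrium: 217 − 10Q = 138 + 2Q → Q* = 6.5833, P* = 151.1667.
At Q = 3.5: demand price = 217 − 10·3.5 = 182; supply price = 138 + 2·3.5 = 145.
ΔQ = 6.5833 − 3.5 = 3.0833; wedge = 182 − 145 = 37.
Welfare loss = ½ × 3.0833 × 37 = $57.04 million.

$57.04 million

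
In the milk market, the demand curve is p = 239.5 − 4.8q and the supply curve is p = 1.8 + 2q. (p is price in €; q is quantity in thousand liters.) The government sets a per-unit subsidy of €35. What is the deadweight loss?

€90.07 thousand

Competitive equilibrium: 239.5 − 4.8q = 1.8 + 2q → q* = 34.9559, p* = 71.7118.
The subsidy lowers effective supply by 35: p = 2q − 33.2.
New quantity: 239.5 − 4.8q = 2q − 33.2 → q' = 40.1029.
Overproduction Δq = 40.1029 − 34.9559 = 5.147; wedge = subsidy = 35.
The triangle = ½ × 5.147 × 35 = €90.07 thousand.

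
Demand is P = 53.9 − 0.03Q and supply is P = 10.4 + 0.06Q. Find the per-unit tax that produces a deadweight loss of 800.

12

Competitive equilibrium: 53.9 − 0.03Q = 10.4 + 0.06Q → Q* = 483.3333, P* = 39.4.
A tax t gives ΔQ = t/0.09 and wedge t, so DWL = t²/0.18.
t²/0.18 = 800 → t² = 144 → t = 12.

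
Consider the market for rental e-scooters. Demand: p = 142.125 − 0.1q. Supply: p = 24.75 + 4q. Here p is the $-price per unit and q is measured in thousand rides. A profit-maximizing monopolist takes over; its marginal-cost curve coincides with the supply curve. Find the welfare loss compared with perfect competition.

Competitive equilibrium: 142.125 − 0.1q = 24.75 + 4q → q* = 28.628, p* = 139.2622.
Marginal revenue: MR = 142.125 − 0.2q. Set MR = MC: 142.125 − 0.2q = 24.75 + 4q → q_m = 27.9464.
Price p_m = 142.125 − 0.1·27.9464 = 139.3304; MC(q_m) = 24.75 + 4·27.9464 = 136.5356.
Competitive q* = 28.628, so Δq = 0.6816; wedge = 139.3304 − 136.5356 = 2.7948.
DWL = ½ × 0.6816 × 2.7948 = $0.95 thousand.

$0.95 thousand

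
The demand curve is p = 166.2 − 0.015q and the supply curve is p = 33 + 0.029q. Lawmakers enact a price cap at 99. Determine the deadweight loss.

Competitive equilibrium: 166.2 − 0.015q = 33 + 0.029q → q* = 3027.27273, p* = 120.79091.
At the ceiling p = 99, quantity supplied = (99 − 33)/0.029 = 2275.86207.
Willingness to pay at q' = 2275.86207: 166.2 − 0.015·2275.86207 = 132.06207.
Δq = 3027.27273 − 2275.86207 = 751.41066; wedge = 132.06207 − 99 = 33.06207.
Deadweight loss = ½ × 751.41066 × 33.06207 = 12421.60.

12421.60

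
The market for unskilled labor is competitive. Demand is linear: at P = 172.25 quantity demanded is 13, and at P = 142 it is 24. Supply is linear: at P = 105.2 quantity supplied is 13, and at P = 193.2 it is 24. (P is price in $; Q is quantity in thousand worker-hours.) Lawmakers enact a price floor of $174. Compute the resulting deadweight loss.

Demand slope = (142 − 172.25)/(24 − 13) = −2.75, so P = 208 − 2.75Q.
Supply slope = (193.2 − 105.2)/(24 − 13) = 8, so P = 1.2 + 8Q.
Competitive equilibrium: 208 − 2.75Q = 1.2 + 8Q → Q* = 19.2372, P* = 155.0977.
At the floor P = 174, quantity demanded = (208 − 174)/2.75 = 12.3636.
Sellers' marginal cost at Q' = 12.3636: 1.2 + 8·12.3636 = 100.1088.
ΔQ = 19.2372 − 12.3636 = 6.8736; wedge = 174 − 100.1088 = 73.8912.
Deadweight loss = ½ × 6.8736 × 73.8912 = $253.95 thousand.

$253.95 thousand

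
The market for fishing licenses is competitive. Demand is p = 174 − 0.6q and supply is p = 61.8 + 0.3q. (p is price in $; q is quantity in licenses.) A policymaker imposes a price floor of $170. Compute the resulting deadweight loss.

Competitive equilibrium: 174 − 0.6q = 61.8 + 0.3q → q* = 124.6667, p* = 99.2.
At the floor p = 170, quantity demanded = (174 − 170)/0.6 = 6.6667.
Sellers' marginal cost at q' = 6.6667: 61.8 + 0.3·6.6667 = 63.8.
Δq = 124.6667 − 6.6667 = 118; wedge = 170 − 63.8 = 106.2.
Deadweight loss = ½ × 118 × 106.2 = $6265.80.

$6265.80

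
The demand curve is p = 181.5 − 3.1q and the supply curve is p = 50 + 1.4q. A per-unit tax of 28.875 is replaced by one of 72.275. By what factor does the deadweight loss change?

6.265

Competitive equilibrium: 181.5 − 3.1q = 50 + 1.4q → q* = 29.2222, p* = 90.9111.
For a per-unit tax t: Δq = t/4.5, so DWL = ½·t·(t/4.5) = t²/9.
At t = 28.875: DWL = 92.641. At t = 72.275: DWL = 580.408.
Ratio = (72.275/28.875)² = 6.265.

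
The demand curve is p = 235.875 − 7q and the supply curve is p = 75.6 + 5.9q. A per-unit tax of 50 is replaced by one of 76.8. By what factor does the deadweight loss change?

2.359

Competitive equilibrium: 235.875 − 7q = 75.6 + 5.9q → q* = 12.4244, p* = 148.9041.
For a per-unit tax t: Δq = t/12.9, so DWL = ½·t·(t/12.9) = t²/25.8.
At t = 50: DWL = 96.899. At t = 76.8: DWL = 228.614.
Ratio = (76.8/50)² = 2.359.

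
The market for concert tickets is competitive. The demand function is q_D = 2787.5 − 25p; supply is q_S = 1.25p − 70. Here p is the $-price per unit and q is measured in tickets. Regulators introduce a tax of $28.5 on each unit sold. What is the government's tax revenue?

$916.07

In inverse form: demand p = 111.5 − 0.04q, supply p = 56 + 0.8q.
Competitive equilibrium: 111.5 − 0.04q = 56 + 0.8q → q* = 66.0714, p* = 108.8571.
With the tax, the buyer price exceeds the seller price by 28.5: (111.5 − 0.04q) − (56 + 0.8q) = 28.5 → q' = 32.1429.
Tax revenue = 28.5 × 32.1429 = $916.07.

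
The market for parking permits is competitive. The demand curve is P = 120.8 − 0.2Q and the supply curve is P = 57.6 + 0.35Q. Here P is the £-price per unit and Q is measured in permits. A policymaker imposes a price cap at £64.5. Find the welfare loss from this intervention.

Competitive equilibrium: 120.8 − 0.2Q = 57.6 + 0.35Q → Q* = 114.9091, P* = 97.8182.
At the ceiling P = 64.5, quantity supplied = (64.5 − 57.6)/0.35 = 19.7143.
Willingness to pay at Q' = 19.7143: 120.8 − 0.2·19.7143 = 116.8571.
ΔQ = 114.9091 − 19.7143 = 95.1948; wedge = 116.8571 − 64.5 = 52.3571.
The triangle = ½ × 95.1948 × 52.3571 = £2492.06.

£2492.06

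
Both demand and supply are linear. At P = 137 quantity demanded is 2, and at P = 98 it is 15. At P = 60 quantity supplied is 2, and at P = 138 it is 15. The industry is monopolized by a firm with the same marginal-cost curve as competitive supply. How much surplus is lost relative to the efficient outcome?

Demand slope = (98 − 137)/(15 − 2) = −3, so P = 143 − 3Q.
Supply slope = (138 − 60)/(15 − 2) = 6, so P = 48 + 6Q.
Competitive equilibrium: 143 − 3Q = 48 + 6Q → Q* = 10.5556, P* = 111.3333.
Marginal revenue: MR = 143 − 6Q. Set MR = MC: 143 − 6Q = 48 + 6Q → Q_m = 7.9167.
Price P_m = 143 − 3·7.9167 = 119.2499; MC(Q_m) = 48 + 6·7.9167 = 95.5002.
Competitive Q* = 10.5556, so ΔQ = 2.6389; wedge = 119.2499 − 95.5002 = 23.7497.
Welfare loss = ½ × 2.6389 × 23.7497 = 31.34.

31.34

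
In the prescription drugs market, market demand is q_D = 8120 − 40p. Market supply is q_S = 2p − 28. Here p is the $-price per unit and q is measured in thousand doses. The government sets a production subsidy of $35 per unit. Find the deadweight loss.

$1166.67 thousand

In inverse form: demand p = 203 − 0.025q, supply p = 14 + 0.5q.
Competitive equilibrium: 203 − 0.025q = 14 + 0.5q → q* = 360, p* = 194.
The subsidy lowers effective supply by 35: p = 0.5q − 21.
New quantity: 203 − 0.025q = 0.5q − 21 → q' = 426.6667.
Overproduction Δq = 426.6667 − 360 = 66.6667; wedge = subsidy = 35.
Welfare loss = ½ × 66.6667 × 35 = $1166.67 thousand.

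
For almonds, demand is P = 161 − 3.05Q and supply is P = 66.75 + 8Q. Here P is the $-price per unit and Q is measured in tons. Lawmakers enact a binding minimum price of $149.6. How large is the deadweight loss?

$126.86

Competitive equilibrium: 161 − 3.05Q = 66.75 + 8Q → Q* = 8.5294, P* = 134.9853.
At the floor P = 149.6, quantity demanded = (161 − 149.6)/3.05 = 3.7377.
Sellers' marginal cost at Q' = 3.7377: 66.75 + 8·3.7377 = 96.6516.
ΔQ = 8.5294 − 3.7377 = 4.7917; wedge = 149.6 − 96.6516 = 52.9484.
Welfare loss = ½ × 4.7917 × 52.9484 = $126.86.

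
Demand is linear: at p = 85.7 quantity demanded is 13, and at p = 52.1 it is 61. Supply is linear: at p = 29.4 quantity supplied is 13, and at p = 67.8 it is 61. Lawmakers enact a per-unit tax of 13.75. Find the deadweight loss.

63.02

Demand slope = (52.1 − 85.7)/(61 − 13) = −0.7, so p = 94.8 − 0.7q.
Supply slope = (67.8 − 29.4)/(61 − 13) = 0.8, so p = 19 + 0.8q.
Competitive equilibrium: 94.8 − 0.7q = 19 + 0.8q → q* = 50.5333, p* = 59.4267.
With the tax, the buyer price exceeds the seller price by 13.75: (94.8 − 0.7q) − (19 + 0.8q) = 13.75 → q' = 41.3667.
Δq = 50.5333 − 41.3667 = 9.1666; the wedge equals the tax, 13.75.
Welfare loss = ½ × 9.1666 × 13.75 = 63.02.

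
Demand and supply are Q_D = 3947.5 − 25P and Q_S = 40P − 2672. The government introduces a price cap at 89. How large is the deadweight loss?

8570.96

In inverse form: demand P = 157.9 − 0.04Q, supply P = 66.8 + 0.025Q.
Competitive equilibrium: 157.9 − 0.04Q = 66.8 + 0.025Q → Q* = 1401.5385, P* = 101.8385.
At the ceiling P = 89, quantity supplied = (89 − 66.8)/0.025 = 888.
Willingness to pay at Q' = 888: 157.9 − 0.04·888 = 122.38.
ΔQ = 1401.5385 − 888 = 513.5385; wedge = 122.38 − 89 = 33.38.
DWL = ½ × 513.5385 × 33.38 = 8570.96.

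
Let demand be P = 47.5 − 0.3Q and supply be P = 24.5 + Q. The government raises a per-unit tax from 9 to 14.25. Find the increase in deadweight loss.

46.95

Competitive equilibrium: 47.5 − 0.3Q = 24.5 + Q → Q* = 17.6923, P* = 42.1923.
For a per-unit tax t: ΔQ = t/1.3, so DWL = ½·t·(t/1.3) = t²/2.6.
At t = 9: DWL = 31.154. At t = 14.25: DWL = 78.101.
Increase = 78.101 − 31.154 = 46.95.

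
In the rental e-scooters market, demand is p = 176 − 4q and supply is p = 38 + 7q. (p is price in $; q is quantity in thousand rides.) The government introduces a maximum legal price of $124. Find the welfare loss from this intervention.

Competitive equilibrium: 176 − 4q = 38 + 7q → q* = 12.5455, p* = 125.8182.
At the ceiling p = 124, quantity supplied = (124 − 38)/7 = 12.2857.
Willingness to pay at q' = 12.2857: 176 − 4·12.2857 = 126.8572.
Δq = 12.5455 − 12.2857 = 0.2598; wedge = 126.8572 − 124 = 2.8572.
DWL = ½ × 0.2598 × 2.8572 = $0.37 thousand.

$0.37 thousand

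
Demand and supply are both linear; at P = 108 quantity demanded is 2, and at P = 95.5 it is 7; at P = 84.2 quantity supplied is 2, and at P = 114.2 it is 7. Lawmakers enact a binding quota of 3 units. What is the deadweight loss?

13.77

Demand slope = (95.5 − 108)/(7 − 2) = −2.5, so P = 113 − 2.5Q.
Supply slope = (114.2 − 84.2)/(7 − 2) = 6, so P = 72.2 + 6Q.
Competitive equilibrium: 113 − 2.5Q = 72.2 + 6Q → Q* = 4.8, P* = 101.
At Q = 3: demand price = 113 − 2.5·3 = 105.5; supply price = 72.2 + 6·3 = 90.2.
ΔQ = 4.8 − 3 = 1.8; wedge = 105.5 − 90.2 = 15.3.
The triangle = ½ × 1.8 × 15.3 = 13.77.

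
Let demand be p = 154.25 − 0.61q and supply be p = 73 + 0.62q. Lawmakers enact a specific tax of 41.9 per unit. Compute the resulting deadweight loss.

Competitive equilibrium: 154.25 − 0.61q = 73 + 0.62q → q* = 66.0569, p* = 113.9553.
With the tax, the buyer price exceeds the seller price by 41.9: (154.25 − 0.61q) − (73 + 0.62q) = 41.9 → q' = 31.9919.
Δq = 66.0569 − 31.9919 = 34.065; the wedge equals the tax, 41.9.
The triangle = ½ × 34.065 × 41.9 = 713.66.

713.66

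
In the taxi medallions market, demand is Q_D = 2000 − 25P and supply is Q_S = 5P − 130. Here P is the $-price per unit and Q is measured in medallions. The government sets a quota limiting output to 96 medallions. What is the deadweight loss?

$1996.92

In inverse form: demand P = 80 − 0.04Q, supply P = 26 + 0.2Q.
Competitive equilibrium: 80 − 0.04Q = 26 + 0.2Q → Q* = 225, P* = 71.
At Q = 96: demand price = 80 − 0.04·96 = 76.16; supply price = 26 + 0.2·96 = 45.2.
ΔQ = 225 − 96 = 129; wedge = 76.16 − 45.2 = 30.96.
The triangle = ½ × 129 × 30.96 = $1996.92.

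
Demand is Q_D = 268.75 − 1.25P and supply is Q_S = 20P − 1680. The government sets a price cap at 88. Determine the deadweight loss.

2334.71

In inverse form: demand P = 215 − 0.8Q, supply P = 84 + 0.05Q.
Competitive equilibrium: 215 − 0.8Q = 84 + 0.05Q → Q* = 154.11765, P* = 91.70588.
At the ceiling P = 88, quantity supplied = (88 − 84)/0.05 = 80.
Willingness to pay at Q' = 80: 215 − 0.8·80 = 151.
ΔQ = 154.11765 − 80 = 74.11765; wedge = 151 − 88 = 63.
The triangle = ½ × 74.11765 × 63 = 2334.71.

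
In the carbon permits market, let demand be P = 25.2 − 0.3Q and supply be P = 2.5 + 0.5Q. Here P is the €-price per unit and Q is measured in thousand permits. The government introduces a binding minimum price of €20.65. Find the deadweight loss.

€69.78 thousand

Competitive equilibrium: 25.2 − 0.3Q = 2.5 + 0.5Q → Q* = 28.375, P* = 16.6875.
At the floor P = 20.65, quantity demanded = (25.2 − 20.65)/0.3 = 15.1667.
Sellers' marginal cost at Q' = 15.1667: 2.5 + 0.5·15.1667 = 10.0834.
ΔQ = 28.375 − 15.1667 = 13.2083; wedge = 20.65 − 10.0834 = 10.5666.
DWL = ½ × 13.2083 × 10.5666 = €69.78 thousand.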